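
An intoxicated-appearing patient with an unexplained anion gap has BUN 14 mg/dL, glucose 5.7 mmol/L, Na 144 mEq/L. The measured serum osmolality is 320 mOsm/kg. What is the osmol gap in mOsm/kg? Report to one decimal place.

Calculated osmolality = 2·Na + glucose + BUN/2.8
= 2·144 + 5.7 + 14/2.8
= 288 + 5.70 + 5
= 298.7 mOsm/kg ≈ 298.7 mOsm/kg
Osmolar gap = measured − calculated = 320 − 298.7 = 21.3 mOsm/kg

21.3 mOsm/kg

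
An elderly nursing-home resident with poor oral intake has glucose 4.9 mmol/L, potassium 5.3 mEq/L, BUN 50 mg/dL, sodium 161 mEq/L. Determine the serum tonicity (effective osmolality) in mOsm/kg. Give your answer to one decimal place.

326.9 mOsm/kg

Effective osmolality excludes urea (freely permeant across cell membranes):
2·Na + glucose
= 2·161 + 4.9
= 322 + 4.9
= 326.9 mOsm/kg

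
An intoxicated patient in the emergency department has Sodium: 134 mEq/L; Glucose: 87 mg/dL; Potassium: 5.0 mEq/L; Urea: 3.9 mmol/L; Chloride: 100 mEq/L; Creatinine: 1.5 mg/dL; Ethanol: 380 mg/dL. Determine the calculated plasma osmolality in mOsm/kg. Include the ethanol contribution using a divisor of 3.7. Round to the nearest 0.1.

379.4 mOsm/kg

Calculated osmolality = 2·Na + glucose/18 + urea + ethanol/3.7
= 2·134 + 87/18 + 3.9 + 380/3.7
= 268 + 4.83 + 3.90 + 102.70
= 379.43 mOsm/kg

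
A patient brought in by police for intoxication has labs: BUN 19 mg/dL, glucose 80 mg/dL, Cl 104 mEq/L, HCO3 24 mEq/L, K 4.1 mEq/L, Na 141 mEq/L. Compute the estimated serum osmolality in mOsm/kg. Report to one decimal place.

Calculated osmolality = 2·Na + glucose/18 + BUN/2.8
= 2·141 + 80/18 + 19/2.8
= 282 + 4.44 + 6.79
= 293.23 mOsm/kg

293.2 mOsm/kg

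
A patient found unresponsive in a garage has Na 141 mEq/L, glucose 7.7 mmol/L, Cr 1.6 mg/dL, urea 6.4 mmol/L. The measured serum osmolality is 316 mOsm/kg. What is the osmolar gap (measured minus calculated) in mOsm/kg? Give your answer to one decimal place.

19.9 mOsm/kg

Calculated osmolality = 2·Na + glucose + urea
= 2·141 + 7.7 + 6.4
= 282 + 7.70 + 6.40
= 296.1 mOsm/kg ≈ 296.1 mOsm/kg
Osmolar gap = measured − calculated = 316 − 296.1 = 19.9 mOsm/kg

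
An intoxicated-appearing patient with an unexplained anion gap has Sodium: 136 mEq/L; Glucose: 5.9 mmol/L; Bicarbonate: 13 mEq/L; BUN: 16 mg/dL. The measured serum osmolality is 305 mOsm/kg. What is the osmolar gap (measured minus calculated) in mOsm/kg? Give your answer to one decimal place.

Calculated osmolality = 2·Na + glucose + BUN/2.8
= 2·136 + 5.9 + 16/2.8
= 272 + 5.90 + 5.71
= 283.61 mOsm/kg ≈ 283.6 mOsm/kg
Osmolar gap = measured − calculated = 305 − 283.6 = 21.4 mOsm/kg

21.4 mOsm/kg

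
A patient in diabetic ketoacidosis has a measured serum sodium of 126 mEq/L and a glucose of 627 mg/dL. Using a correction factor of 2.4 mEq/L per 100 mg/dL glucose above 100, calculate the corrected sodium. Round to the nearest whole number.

139 mEq/L

Corrected Na = measured Na + 2.4 · (glucose − 100)/100
= 126 + 2.4 · (627 − 100)/100
= 126 + 12.6
= 138.6 mEq/L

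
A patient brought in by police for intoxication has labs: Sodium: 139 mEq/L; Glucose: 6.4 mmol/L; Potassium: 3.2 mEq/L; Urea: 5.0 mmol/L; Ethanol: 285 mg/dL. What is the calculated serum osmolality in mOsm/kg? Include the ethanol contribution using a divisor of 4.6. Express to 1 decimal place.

Calculated osmolality = 2·Na + glucose + urea + ethanol/4.6
= 2·139 + 6.4 + 5 + 285/4.6
= 278 + 6.40 + 5 + 61.96
= 351.36 mOsm/kg

351.4 mOsm/kg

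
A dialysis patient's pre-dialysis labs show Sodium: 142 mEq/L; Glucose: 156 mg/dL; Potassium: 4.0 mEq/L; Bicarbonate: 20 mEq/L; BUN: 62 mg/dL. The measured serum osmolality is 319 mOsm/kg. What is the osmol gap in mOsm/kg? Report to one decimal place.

4.2 mOsm/kg

Calculated osmolality = 2·Na + glucose/18 + BUN/2.8
= 2·142 + 156/18 + 62/2.8
= 284 + 8.67 + 22.14
= 314.81 mOsm/kg ≈ 314.8 mOsm/kg
Osmolar gap = measured − calculated = 319 − 314.8 = 4.2 mOsm/kg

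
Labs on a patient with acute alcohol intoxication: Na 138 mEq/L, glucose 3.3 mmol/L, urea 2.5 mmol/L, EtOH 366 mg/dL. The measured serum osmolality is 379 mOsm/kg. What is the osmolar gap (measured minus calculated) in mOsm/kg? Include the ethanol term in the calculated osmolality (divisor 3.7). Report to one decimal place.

-1.7 mOsm/kg

Calculated osmolality = 2·Na + glucose + urea + ethanol/3.7
= 2·138 + 3.3 + 2.5 + 366/3.7
= 276 + 3.30 + 2.50 + 98.92
= 380.72 mOsm/kg ≈ 380.7 mOsm/kg
Osmolar gap = measured − calculated = 379 − 380.7 = -1.7 mOsm/kg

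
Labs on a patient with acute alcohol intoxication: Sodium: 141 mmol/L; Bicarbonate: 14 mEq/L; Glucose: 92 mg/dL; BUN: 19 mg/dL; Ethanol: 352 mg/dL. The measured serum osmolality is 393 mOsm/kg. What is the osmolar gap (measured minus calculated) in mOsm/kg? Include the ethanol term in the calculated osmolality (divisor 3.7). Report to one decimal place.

4.0 mOsm/kg

Calculated osmolality = 2·Na + glucose/18 + BUN/2.8 + ethanol/3.7
= 2·141 + 92/18 + 19/2.8 + 352/3.7
= 282 + 5.11 + 6.79 + 95.14
= 389.04 mOsm/kg ≈ 389.0 mOsm/kg
Osmolar gap = measured − calculated = 393 − 389.0 = 4.0 mOsm/kg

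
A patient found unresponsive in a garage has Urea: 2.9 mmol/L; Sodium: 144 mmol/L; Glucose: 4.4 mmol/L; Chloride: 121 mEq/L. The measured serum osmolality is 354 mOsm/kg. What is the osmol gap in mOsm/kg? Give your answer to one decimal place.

Calculated osmolality = 2·Na + glucose + urea
= 2·144 + 4.4 + 2.9
= 288 + 4.40 + 2.90
= 295.3 mOsm/kg ≈ 295.3 mOsm/kg
Osmolar gap = measured − calculated = 354 − 295.3 = 58.7 mOsm/kg

58.7 mOsm/kg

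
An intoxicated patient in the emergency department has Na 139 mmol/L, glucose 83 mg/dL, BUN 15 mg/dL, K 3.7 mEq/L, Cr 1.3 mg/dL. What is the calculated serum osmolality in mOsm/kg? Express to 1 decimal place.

288.0 mOsm/kg

Calculated osmolality = 2·Na + glucose/18 + BUN/2.8
= 2·139 + 83/18 + 15/2.8
= 278 + 4.61 + 5.36
= 287.97 mOsm/kg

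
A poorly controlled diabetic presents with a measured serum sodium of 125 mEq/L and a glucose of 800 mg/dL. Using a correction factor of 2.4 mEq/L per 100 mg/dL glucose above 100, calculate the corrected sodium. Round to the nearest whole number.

142 mEq/L

Corrected Na = measured Na + 2.4 · (glucose − 100)/100
= 125 + 2.4 · (800 − 100)/100
= 125 + 16.8
= 141.8 mEq/L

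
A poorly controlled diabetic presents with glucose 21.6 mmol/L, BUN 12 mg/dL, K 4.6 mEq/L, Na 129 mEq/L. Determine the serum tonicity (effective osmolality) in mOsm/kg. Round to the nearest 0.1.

279.6 mOsm/kg

Effective osmolality excludes urea (freely permeant across cell membranes):
2·Na + glucose
= 2·129 + 21.6
= 258 + 21.6
= 279.6 mOsm/kg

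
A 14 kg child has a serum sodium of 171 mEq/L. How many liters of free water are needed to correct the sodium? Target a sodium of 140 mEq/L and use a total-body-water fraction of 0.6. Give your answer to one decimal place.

TBW = 0.6 · 14 = 8.4 L
Free water deficit = TBW · (Na/140 − 1)
= 8.4 · (171/140 − 1)
= 8.4 · 0.2214
= 1.86 L

1.9 L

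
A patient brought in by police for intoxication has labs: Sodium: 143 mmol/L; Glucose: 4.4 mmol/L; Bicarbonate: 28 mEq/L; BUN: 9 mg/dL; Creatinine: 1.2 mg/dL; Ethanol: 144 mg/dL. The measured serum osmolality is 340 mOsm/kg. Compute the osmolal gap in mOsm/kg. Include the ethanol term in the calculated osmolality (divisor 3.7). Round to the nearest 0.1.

Calculated osmolality = 2·Na + glucose + BUN/2.8 + ethanol/3.7
= 2·143 + 4.4 + 9/2.8 + 144/3.7
= 286 + 4.40 + 3.21 + 38.92
= 332.53 mOsm/kg ≈ 332.5 mOsm/kg
Osmolar gap = measured − calculated = 340 − 332.5 = 7.5 mOsm/kg

7.5 mOsm/kg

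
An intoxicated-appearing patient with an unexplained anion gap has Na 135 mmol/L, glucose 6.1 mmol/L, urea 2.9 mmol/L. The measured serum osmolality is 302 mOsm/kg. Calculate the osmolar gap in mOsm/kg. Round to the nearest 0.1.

23.0 mOsm/kg

Calculated osmolality = 2·Na + glucose + urea
= 2·135 + 6.1 + 2.9
= 270 + 6.10 + 2.90
= 279 mOsm/kg ≈ 279.0 mOsm/kg
Osmolar gap = measured − calculated = 302 − 279.0 = 23.0 mOsm/kg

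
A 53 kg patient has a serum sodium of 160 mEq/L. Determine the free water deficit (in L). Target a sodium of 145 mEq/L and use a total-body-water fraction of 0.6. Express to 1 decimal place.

3.3 L

TBW = 0.6 · 53 = 31.8 L
Free water deficit = TBW · (Na/145 − 1)
= 31.8 · (160/145 − 1)
= 31.8 · 0.1034
= 3.29 L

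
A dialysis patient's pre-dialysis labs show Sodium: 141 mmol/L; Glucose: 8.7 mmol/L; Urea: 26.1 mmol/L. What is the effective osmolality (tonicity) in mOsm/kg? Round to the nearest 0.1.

Effective osmolality excludes urea (freely permeant across cell membranes):
2·Na + glucose
= 2·141 + 8.7
= 282 + 8.7
= 290.7 mOsm/kg

290.7 mOsm/kg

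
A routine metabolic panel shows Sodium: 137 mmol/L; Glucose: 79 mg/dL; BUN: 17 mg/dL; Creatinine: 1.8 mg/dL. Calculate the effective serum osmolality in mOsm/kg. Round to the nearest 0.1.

Effective osmolality excludes urea (freely permeant across cell membranes):
2·Na + glucose/18
= 2·137 + 79/18
= 274 + 4.39
= 278.39 mOsm/kg

278.4 mOsm/kg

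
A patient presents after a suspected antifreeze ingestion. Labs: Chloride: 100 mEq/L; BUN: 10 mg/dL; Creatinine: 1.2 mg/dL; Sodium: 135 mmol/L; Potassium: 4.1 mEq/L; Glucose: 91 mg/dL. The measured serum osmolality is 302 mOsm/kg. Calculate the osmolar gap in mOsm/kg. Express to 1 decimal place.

Calculated osmolality = 2·Na + glucose/18 + BUN/2.8
= 2·135 + 91/18 + 10/2.8
= 270 + 5.06 + 3.57
= 278.63 mOsm/kg ≈ 278.6 mOsm/kg
Osmolar gap = measured − calculated = 302 − 278.6 = 23.4 mOsm/kg

23.4 mOsm/kg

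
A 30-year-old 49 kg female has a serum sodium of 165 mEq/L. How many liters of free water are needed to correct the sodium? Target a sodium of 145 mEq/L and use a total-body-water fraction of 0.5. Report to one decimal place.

TBW = 0.5 · 49 = 24.5 L
Free water deficit = TBW · (Na/145 − 1)
= 24.5 · (165/145 − 1)
= 24.5 · 0.1379
= 3.38 L

3.4 L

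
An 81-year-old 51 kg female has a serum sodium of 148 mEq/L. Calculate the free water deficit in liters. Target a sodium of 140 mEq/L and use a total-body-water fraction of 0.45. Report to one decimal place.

1.3 L

TBW = 0.45 · 51 = 22.95 L
Free water deficit = TBW · (Na/140 − 1)
= 22.95 · (148/140 − 1)
= 22.95 · 0.0571
= 1.31 L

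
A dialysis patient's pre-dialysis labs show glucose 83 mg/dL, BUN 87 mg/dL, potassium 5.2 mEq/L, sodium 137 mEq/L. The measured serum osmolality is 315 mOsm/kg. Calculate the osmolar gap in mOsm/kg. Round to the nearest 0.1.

5.3 mOsm/kg

Calculated osmolality = 2·Na + glucose/18 + BUN/2.8
= 2·137 + 83/18 + 87/2.8
= 274 + 4.61 + 31.07
= 309.68 mOsm/kg ≈ 309.7 mOsm/kg
Osmolar gap = measured − calculated = 315 − 309.7 = 5.3 mOsm/kg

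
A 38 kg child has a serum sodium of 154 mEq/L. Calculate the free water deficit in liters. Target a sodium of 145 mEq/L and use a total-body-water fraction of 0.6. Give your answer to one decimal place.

TBW = 0.6 · 38 = 22.8 L
Free water deficit = TBW · (Na/145 − 1)
= 22.8 · (154/145 − 1)
= 22.8 · 0.0621
= 1.42 L

1.4 L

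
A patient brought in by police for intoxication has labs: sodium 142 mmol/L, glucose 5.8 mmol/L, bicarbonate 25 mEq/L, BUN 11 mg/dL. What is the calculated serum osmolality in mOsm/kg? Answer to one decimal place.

Calculated osmolality = 2·Na + glucose + BUN/2.8
= 2·142 + 5.8 + 11/2.8
= 284 + 5.80 + 3.93
= 293.73 mOsm/kg

293.7 mOsm/kg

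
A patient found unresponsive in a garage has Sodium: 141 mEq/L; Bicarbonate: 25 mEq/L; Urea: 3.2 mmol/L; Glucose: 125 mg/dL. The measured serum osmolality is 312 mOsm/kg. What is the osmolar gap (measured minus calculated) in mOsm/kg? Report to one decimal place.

Calculated osmolality = 2·Na + glucose/18 + urea
= 2·141 + 125/18 + 3.2
= 282 + 6.94 + 3.20
= 292.14 mOsm/kg ≈ 292.1 mOsm/kg
Osmolar gap = measured − calculated = 312 − 292.1 = 19.9 mOsm/kg

19.9 mOsm/kg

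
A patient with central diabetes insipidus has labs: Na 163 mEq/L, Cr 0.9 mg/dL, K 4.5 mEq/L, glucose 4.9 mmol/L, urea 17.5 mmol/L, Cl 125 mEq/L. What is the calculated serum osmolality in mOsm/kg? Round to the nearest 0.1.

Calculated osmolality = 2·Na + glucose + urea
= 2·163 + 4.9 + 17.5
= 326 + 4.90 + 17.50
= 348.4 mOsm/kg

348.4 mOsm/kg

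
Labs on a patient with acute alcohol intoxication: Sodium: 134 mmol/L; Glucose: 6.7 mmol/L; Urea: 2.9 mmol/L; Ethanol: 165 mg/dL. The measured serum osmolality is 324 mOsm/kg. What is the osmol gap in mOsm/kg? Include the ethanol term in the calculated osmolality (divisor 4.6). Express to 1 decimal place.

10.5 mOsm/kg

Calculated osmolality = 2·Na + glucose + urea + ethanol/4.6
= 2·134 + 6.7 + 2.9 + 165/4.6
= 268 + 6.70 + 2.90 + 35.87
= 313.47 mOsm/kg ≈ 313.5 mOsm/kg
Osmolar gap = measured − calculated = 324 − 313.5 = 10.5 mOsm/kg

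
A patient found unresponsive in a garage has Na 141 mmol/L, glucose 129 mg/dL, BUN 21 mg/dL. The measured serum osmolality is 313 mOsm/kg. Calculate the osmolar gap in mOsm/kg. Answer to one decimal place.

Calculated osmolality = 2·Na + glucose/18 + BUN/2.8
= 2·141 + 129/18 + 21/2.8
= 282 + 7.17 + 7.50
= 296.67 mOsm/kg ≈ 296.7 mOsm/kg
Osmolar gap = measured − calculated = 313 − 296.7 = 16.3 mOsm/kg

16.3 mOsm/kg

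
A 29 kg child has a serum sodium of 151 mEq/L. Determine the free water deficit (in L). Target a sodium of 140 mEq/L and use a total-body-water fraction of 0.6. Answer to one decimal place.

1.4 L

TBW = 0.6 · 29 = 17.4 L
Free water deficit = TBW · (Na/140 − 1)
= 17.4 · (151/140 − 1)
= 17.4 · 0.0786
= 1.37 L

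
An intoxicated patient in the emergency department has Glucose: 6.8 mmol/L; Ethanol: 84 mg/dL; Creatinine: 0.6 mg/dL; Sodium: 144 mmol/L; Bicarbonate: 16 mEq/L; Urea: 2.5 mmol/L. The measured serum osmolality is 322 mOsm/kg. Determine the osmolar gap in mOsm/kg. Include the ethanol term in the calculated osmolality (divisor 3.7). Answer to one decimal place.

2.0 mOsm/kg

Calculated osmolality = 2·Na + glucose + urea + ethanol/3.7
= 2·144 + 6.8 + 2.5 + 84/3.7
= 288 + 6.80 + 2.50 + 22.70
= 320 mOsm/kg ≈ 320.0 mOsm/kg
Osmolar gap = measured − calculated = 322 − 320.0 = 2.0 mOsm/kg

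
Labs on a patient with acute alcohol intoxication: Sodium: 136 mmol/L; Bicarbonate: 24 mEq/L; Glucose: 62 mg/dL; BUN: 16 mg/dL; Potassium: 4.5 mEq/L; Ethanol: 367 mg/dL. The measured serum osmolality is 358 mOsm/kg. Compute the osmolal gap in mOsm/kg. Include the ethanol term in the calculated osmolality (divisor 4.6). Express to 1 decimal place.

Calculated osmolality = 2·Na + glucose/18 + BUN/2.8 + ethanol/4.6
= 2·136 + 62/18 + 16/2.8 + 367/4.6
= 272 + 3.44 + 5.71 + 79.78
= 360.93 mOsm/kg ≈ 360.9 mOsm/kg
Osmolar gap = measured − calculated = 358 − 360.9 = -2.9 mOsm/kg

-2.9 mOsm/kg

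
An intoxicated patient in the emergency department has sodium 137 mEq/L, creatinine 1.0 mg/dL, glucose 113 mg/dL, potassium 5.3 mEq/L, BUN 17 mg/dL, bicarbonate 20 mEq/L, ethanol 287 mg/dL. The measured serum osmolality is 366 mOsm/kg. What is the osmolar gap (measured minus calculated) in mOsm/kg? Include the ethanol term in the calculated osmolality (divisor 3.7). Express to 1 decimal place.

Calculated osmolality = 2·Na + glucose/18 + BUN/2.8 + ethanol/3.7
= 2·137 + 113/18 + 17/2.8 + 287/3.7
= 274 + 6.28 + 6.07 + 77.57
= 363.92 mOsm/kg ≈ 363.9 mOsm/kg
Osmolar gap = measured − calculated = 366 − 363.9 = 2.1 mOsm/kg

2.1 mOsm/kg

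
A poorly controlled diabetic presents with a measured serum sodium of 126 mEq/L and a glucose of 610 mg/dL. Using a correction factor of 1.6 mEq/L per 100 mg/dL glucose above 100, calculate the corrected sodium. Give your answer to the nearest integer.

134 mEq/L

Corrected Na = measured Na + 1.6 · (glucose − 100)/100
= 126 + 1.6 · (610 − 100)/100
= 126 + 8.2
= 134.2 mEq/L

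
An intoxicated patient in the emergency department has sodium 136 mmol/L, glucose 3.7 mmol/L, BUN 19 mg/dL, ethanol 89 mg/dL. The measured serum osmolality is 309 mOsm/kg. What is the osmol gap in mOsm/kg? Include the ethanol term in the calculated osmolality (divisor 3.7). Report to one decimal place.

2.5 mOsm/kg

Calculated osmolality = 2·Na + glucose + BUN/2.8 + ethanol/3.7
= 2·136 + 3.7 + 19/2.8 + 89/3.7
= 272 + 3.70 + 6.79 + 24.05
= 306.54 mOsm/kg ≈ 306.5 mOsm/kg
Osmolar gap = measured − calculated = 309 − 306.5 = 2.5 mOsm/kg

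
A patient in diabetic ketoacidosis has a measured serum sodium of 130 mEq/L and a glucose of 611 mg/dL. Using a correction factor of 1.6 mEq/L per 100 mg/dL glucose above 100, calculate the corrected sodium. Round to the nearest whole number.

Corrected Na = measured Na + 1.6 · (glucose − 100)/100
= 130 + 1.6 · (611 − 100)/100
= 130 + 8.2
= 138.2 mEq/L

138 mEq/L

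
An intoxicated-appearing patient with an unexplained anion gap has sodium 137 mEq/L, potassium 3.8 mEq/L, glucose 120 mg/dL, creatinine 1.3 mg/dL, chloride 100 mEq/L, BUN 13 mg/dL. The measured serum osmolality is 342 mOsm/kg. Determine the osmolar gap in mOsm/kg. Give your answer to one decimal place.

56.7 mOsm/kg

Calculated osmolality = 2·Na + glucose/18 + BUN/2.8
= 2·137 + 120/18 + 13/2.8
= 274 + 6.67 + 4.64
= 285.31 mOsm/kg ≈ 285.3 mOsm/kg
Osmolar gap = measured − calculated = 342 − 285.3 = 56.7 mOsm/kg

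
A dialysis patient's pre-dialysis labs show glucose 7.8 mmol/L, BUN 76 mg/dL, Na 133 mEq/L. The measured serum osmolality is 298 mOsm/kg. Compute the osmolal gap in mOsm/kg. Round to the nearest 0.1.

Calculated osmolality = 2·Na + glucose + BUN/2.8
= 2·133 + 7.8 + 76/2.8
= 266 + 7.80 + 27.14
= 300.94 mOsm/kg ≈ 300.9 mOsm/kg
Osmolar gap = measured − calculated = 298 − 300.9 = -2.9 mOsm/kg

-2.9 mOsm/kg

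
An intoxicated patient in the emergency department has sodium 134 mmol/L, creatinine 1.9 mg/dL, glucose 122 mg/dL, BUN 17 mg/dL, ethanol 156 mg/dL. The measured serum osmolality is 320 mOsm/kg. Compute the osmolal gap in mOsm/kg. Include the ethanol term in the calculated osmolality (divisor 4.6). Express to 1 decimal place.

5.2 mOsm/kg

Calculated osmolality = 2·Na + glucose/18 + BUN/2.8 + ethanol/4.6
= 2·134 + 122/18 + 17/2.8 + 156/4.6
= 268 + 6.78 + 6.07 + 33.91
= 314.76 mOsm/kg ≈ 314.8 mOsm/kg
Osmolar gap = measured − calculated = 320 − 314.8 = 5.2 mOsm/kg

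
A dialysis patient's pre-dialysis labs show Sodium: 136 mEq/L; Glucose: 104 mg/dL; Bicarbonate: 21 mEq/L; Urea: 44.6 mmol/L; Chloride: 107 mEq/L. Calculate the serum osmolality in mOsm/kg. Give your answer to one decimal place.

Calculated osmolality = 2·Na + glucose/18 + urea
= 2·136 + 104/18 + 44.6
= 272 + 5.78 + 44.60
= 322.38 mOsm/kg

322.4 mOsm/kg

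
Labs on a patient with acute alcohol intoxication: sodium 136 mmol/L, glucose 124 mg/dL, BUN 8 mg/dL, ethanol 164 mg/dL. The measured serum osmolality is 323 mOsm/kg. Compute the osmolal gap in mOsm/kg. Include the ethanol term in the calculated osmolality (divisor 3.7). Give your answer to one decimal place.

Calculated osmolality = 2·Na + glucose/18 + BUN/2.8 + ethanol/3.7
= 2·136 + 124/18 + 8/2.8 + 164/3.7
= 272 + 6.89 + 2.86 + 44.32
= 326.07 mOsm/kg ≈ 326.1 mOsm/kg
Osmolar gap = measured − calculated = 323 − 326.1 = -3.1 mOsm/kg

-3.1 mOsm/kg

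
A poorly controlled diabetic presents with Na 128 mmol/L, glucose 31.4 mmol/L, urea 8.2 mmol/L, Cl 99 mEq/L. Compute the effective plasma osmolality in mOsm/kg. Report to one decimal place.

Effective osmolality excludes urea (freely permeant across cell membranes):
2·Na + glucose
= 2·128 + 31.4
= 256 + 31.4
= 287.4 mOsm/kg

287.4 mOsm/kg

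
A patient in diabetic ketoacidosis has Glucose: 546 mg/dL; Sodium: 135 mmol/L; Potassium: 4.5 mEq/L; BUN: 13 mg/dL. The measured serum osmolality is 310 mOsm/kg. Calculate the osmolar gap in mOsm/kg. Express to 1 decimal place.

Calculated osmolality = 2·Na + glucose/18 + BUN/2.8
= 2·135 + 546/18 + 13/2.8
= 270 + 30.33 + 4.64
= 304.97 mOsm/kg ≈ 305.0 mOsm/kg
Osmolar gap = measured − calculated = 310 − 305.0 = 5.0 mOsm/kg

5.0 mOsm/kg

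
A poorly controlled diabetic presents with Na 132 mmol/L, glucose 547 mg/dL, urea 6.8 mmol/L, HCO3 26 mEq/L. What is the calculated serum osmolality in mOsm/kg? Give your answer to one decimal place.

301.2 mOsm/kg

Calculated osmolality = 2·Na + glucose/18 + urea
= 2·132 + 547/18 + 6.8
= 264 + 30.39 + 6.80
= 301.19 mOsm/kg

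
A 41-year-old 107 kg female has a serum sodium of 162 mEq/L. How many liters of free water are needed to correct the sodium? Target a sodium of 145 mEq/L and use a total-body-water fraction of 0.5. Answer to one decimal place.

TBW = 0.5 · 107 = 53.5 L
Free water deficit = TBW · (Na/145 − 1)
= 53.5 · (162/145 − 1)
= 53.5 · 0.1172
= 6.27 L

6.3 L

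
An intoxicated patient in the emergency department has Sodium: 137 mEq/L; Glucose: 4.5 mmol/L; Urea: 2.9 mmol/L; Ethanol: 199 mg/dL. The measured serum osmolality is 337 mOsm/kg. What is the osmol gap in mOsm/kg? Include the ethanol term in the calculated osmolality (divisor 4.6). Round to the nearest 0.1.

Calculated osmolality = 2·Na + glucose + urea + ethanol/4.6
= 2·137 + 4.5 + 2.9 + 199/4.6
= 274 + 4.50 + 2.90 + 43.26
= 324.66 mOsm/kg ≈ 324.7 mOsm/kg
Osmolar gap = measured − calculated = 337 − 324.7 = 12.3 mOsm/kg

12.3 mOsm/kg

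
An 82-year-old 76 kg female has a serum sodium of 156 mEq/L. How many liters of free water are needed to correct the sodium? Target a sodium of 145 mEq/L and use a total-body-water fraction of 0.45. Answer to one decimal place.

TBW = 0.45 · 76 = 34.2 L
Free water deficit = TBW · (Na/145 − 1)
= 34.2 · (156/145 − 1)
= 34.2 · 0.0759
= 2.6 L

2.6 L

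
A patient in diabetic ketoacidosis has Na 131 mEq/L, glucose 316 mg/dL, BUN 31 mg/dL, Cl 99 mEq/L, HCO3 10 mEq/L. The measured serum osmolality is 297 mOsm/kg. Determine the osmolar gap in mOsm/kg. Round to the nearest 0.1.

6.4 mOsm/kg

Calculated osmolality = 2·Na + glucose/18 + BUN/2.8
= 2·131 + 316/18 + 31/2.8
= 262 + 17.56 + 11.07
= 290.63 mOsm/kg ≈ 290.6 mOsm/kg
Osmolar gap = measured − calculated = 297 − 290.6 = 6.4 mOsm/kg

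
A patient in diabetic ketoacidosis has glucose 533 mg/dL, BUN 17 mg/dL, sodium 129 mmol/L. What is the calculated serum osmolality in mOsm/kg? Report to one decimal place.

293.7 mOsm/kg

Calculated osmolality = 2·Na + glucose/18 + BUN/2.8
= 2·129 + 533/18 + 17/2.8
= 258 + 29.61 + 6.07
= 293.68 mOsm/kg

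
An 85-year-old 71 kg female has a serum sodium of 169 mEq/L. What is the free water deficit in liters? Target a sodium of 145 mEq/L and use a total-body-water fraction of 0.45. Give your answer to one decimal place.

5.3 L

TBW = 0.45 · 71 = 31.95 L
Free water deficit = TBW · (Na/145 − 1)
= 31.95 · (169/145 − 1)
= 31.95 · 0.1655
= 5.29 L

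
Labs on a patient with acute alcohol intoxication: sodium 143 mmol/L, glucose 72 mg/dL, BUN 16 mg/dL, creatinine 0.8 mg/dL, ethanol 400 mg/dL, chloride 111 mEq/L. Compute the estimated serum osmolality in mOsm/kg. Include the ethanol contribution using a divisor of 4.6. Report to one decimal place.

382.7 mOsm/kg

Calculated osmolality = 2·Na + glucose/18 + BUN/2.8 + ethanol/4.6
= 2·143 + 72/18 + 16/2.8 + 400/4.6
= 286 + 4 + 5.71 + 86.96
= 382.67 mOsm/kg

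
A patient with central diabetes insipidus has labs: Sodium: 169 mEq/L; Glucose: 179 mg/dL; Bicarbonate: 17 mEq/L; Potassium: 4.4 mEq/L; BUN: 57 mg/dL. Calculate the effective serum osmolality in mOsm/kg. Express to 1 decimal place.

347.9 mOsm/kg

Effective osmolality excludes urea (freely permeant across cell membranes):
2·Na + glucose/18
= 2·169 + 179/18
= 338 + 9.94
= 347.94 mOsm/kg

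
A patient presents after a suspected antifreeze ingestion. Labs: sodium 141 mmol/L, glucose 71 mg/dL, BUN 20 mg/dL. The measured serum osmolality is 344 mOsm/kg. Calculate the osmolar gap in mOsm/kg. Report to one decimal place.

Calculated osmolality = 2·Na + glucose/18 + BUN/2.8
= 2·141 + 71/18 + 20/2.8
= 282 + 3.94 + 7.14
= 293.08 mOsm/kg ≈ 293.1 mOsm/kg
Osmolar gap = measured − calculated = 344 − 293.1 = 50.9 mOsm/kg

50.9 mOsm/kg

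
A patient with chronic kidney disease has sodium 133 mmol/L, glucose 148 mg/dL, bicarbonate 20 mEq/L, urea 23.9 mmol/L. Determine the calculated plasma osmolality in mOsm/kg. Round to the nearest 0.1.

298.1 mOsm/kg

Calculated osmolality = 2·Na + glucose/18 + urea
= 2·133 + 148/18 + 23.9
= 266 + 8.22 + 23.90
= 298.12 mOsm/kg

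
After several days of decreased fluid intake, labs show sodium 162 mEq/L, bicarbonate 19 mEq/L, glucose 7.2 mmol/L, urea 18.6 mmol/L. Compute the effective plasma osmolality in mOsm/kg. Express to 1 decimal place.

Effective osmolality excludes urea (freely permeant across cell membranes):
2·Na + glucose
= 2·162 + 7.2
= 324 + 7.2
= 331.2 mOsm/kg

331.2 mOsm/kg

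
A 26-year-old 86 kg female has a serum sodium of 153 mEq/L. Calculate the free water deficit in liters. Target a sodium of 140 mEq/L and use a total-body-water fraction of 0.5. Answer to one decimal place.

4.0 L

TBW = 0.5 · 86 = 43 L
Free water deficit = TBW · (Na/140 − 1)
= 43 · (153/140 − 1)
= 43 · 0.0929
= 3.99 L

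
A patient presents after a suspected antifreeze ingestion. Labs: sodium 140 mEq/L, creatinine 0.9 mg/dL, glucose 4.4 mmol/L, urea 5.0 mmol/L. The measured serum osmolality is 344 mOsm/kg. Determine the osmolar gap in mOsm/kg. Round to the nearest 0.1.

Calculated osmolality = 2·Na + glucose + urea
= 2·140 + 4.4 + 5
= 280 + 4.40 + 5
= 289.4 mOsm/kg ≈ 289.4 mOsm/kg
Osmolar gap = measured − calculated = 344 − 289.4 = 54.6 mOsm/kg

54.6 mOsm/kg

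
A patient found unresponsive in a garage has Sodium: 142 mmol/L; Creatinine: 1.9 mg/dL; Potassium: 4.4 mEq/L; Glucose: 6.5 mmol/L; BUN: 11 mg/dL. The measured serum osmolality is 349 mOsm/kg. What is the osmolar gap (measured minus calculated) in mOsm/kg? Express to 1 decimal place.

Calculated osmolality = 2·Na + glucose + BUN/2.8
= 2·142 + 6.5 + 11/2.8
= 284 + 6.50 + 3.93
= 294.43 mOsm/kg ≈ 294.4 mOsm/kg
Osmolar gap = measured − calculated = 349 − 294.4 = 54.6 mOsm/kg

54.6 mOsm/kg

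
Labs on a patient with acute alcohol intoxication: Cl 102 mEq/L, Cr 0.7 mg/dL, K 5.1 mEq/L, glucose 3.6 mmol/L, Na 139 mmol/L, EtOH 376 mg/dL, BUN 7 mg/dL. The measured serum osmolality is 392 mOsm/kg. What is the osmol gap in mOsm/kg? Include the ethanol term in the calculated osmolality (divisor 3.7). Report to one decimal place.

Calculated osmolality = 2·Na + glucose + BUN/2.8 + ethanol/3.7
= 2·139 + 3.6 + 7/2.8 + 376/3.7
= 278 + 3.60 + 2.50 + 101.62
= 385.72 mOsm/kg ≈ 385.7 mOsm/kg
Osmolar gap = measured − calculated = 392 − 385.7 = 6.3 mOsm/kg

6.3 mOsm/kg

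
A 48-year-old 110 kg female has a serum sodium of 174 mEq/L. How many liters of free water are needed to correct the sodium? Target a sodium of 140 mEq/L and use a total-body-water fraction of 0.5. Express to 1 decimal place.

13.4 L

TBW = 0.5 · 110 = 55 L
Free water deficit = TBW · (Na/140 − 1)
= 55 · (174/140 − 1)
= 55 · 0.2429
= 13.36 L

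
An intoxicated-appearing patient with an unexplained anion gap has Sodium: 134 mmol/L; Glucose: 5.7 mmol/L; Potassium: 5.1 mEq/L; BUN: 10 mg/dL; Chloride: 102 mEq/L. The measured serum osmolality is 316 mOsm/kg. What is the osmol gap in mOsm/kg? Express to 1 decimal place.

38.7 mOsm/kg

Calculated osmolality = 2·Na + glucose + BUN/2.8
= 2·134 + 5.7 + 10/2.8
= 268 + 5.70 + 3.57
= 277.27 mOsm/kg ≈ 277.3 mOsm/kg
Osmolar gap = measured − calculated = 316 − 277.3 = 38.7 mOsm/kg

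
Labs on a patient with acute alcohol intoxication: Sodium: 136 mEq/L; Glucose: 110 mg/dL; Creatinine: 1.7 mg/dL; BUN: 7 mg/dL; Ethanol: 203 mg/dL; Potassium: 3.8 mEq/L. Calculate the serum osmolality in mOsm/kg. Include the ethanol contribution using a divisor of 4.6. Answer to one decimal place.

324.7 mOsm/kg

Calculated osmolality = 2·Na + glucose/18 + BUN/2.8 + ethanol/4.6
= 2·136 + 110/18 + 7/2.8 + 203/4.6
= 272 + 6.11 + 2.50 + 44.13
= 324.74 mOsm/kg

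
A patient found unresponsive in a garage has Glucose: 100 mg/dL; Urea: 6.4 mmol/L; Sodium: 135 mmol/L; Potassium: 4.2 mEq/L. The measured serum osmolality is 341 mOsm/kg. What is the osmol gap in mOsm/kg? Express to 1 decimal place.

59.0 mOsm/kg

Calculated osmolality = 2·Na + glucose/18 + urea
= 2·135 + 100/18 + 6.4
= 270 + 5.56 + 6.40
= 281.96 mOsm/kg ≈ 282.0 mOsm/kg
Osmolar gap = measured − calculated = 341 − 282.0 = 59.0 mOsm/kg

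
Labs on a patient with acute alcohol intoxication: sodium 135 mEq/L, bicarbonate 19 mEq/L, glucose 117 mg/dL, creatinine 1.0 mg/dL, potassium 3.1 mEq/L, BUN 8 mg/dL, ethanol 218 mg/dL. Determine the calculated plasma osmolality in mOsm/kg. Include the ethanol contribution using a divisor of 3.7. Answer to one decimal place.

Calculated osmolality = 2·Na + glucose/18 + BUN/2.8 + ethanol/3.7
= 2·135 + 117/18 + 8/2.8 + 218/3.7
= 270 + 6.50 + 2.86 + 58.92
= 338.28 mOsm/kg

338.3 mOsm/kg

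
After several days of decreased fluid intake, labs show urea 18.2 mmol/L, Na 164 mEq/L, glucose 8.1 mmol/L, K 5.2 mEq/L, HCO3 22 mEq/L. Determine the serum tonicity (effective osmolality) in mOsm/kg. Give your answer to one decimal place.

Effective osmolality excludes urea (freely permeant across cell membranes):
2·Na + glucose
= 2·164 + 8.1
= 328 + 8.1
= 336.1 mOsm/kg

336.1 mOsm/kg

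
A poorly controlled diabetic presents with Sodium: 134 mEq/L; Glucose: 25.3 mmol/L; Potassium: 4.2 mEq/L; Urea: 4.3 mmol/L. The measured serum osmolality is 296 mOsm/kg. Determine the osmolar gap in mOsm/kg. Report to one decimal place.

Calculated osmolality = 2·Na + glucose + urea
= 2·134 + 25.3 + 4.3
= 268 + 25.30 + 4.30
= 297.6 mOsm/kg ≈ 297.6 mOsm/kg
Osmolar gap = measured − calculated = 296 − 297.6 = -1.6 mOsm/kg

-1.6 mOsm/kg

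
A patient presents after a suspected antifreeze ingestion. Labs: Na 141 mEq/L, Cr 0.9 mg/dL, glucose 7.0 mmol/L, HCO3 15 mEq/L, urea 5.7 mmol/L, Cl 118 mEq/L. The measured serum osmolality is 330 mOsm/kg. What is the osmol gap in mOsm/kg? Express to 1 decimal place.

35.3 mOsm/kg

Calculated osmolality = 2·Na + glucose + urea
= 2·141 + 7 + 5.7
= 282 + 7 + 5.70
= 294.7 mOsm/kg ≈ 294.7 mOsm/kg
Osmolar gap = measured − calculated = 330 − 294.7 = 35.3 mOsm/kg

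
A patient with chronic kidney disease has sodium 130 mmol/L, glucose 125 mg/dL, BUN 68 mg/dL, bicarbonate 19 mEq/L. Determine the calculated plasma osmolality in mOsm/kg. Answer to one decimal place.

291.2 mOsm/kg

Calculated osmolality = 2·Na + glucose/18 + BUN/2.8
= 2·130 + 125/18 + 68/2.8
= 260 + 6.94 + 24.29
= 291.23 mOsm/kg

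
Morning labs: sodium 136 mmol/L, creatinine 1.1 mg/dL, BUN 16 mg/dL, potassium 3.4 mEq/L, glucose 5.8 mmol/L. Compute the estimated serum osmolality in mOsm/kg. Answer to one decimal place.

Calculated osmolality = 2·Na + glucose + BUN/2.8
= 2·136 + 5.8 + 16/2.8
= 272 + 5.80 + 5.71
= 283.51 mOsm/kg

283.5 mOsm/kg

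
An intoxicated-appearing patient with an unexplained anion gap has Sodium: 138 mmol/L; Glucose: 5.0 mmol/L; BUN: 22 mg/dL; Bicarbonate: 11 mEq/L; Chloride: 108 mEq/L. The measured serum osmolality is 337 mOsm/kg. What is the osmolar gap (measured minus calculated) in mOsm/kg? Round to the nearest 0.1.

48.1 mOsm/kg

Calculated osmolality = 2·Na + glucose + BUN/2.8
= 2·138 + 5 + 22/2.8
= 276 + 5 + 7.86
= 288.86 mOsm/kg ≈ 288.9 mOsm/kg
Osmolar gap = measured − calculated = 337 − 288.9 = 48.1 mOsm/kg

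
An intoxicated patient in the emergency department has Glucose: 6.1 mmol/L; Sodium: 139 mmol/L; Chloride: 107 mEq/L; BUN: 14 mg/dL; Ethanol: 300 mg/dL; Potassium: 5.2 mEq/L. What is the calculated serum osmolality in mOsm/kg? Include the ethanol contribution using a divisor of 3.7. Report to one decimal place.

370.2 mOsm/kg

Calculated osmolality = 2·Na + glucose + BUN/2.8 + ethanol/3.7
= 2·139 + 6.1 + 14/2.8 + 300/3.7
= 278 + 6.10 + 5 + 81.08
= 370.18 mOsm/kg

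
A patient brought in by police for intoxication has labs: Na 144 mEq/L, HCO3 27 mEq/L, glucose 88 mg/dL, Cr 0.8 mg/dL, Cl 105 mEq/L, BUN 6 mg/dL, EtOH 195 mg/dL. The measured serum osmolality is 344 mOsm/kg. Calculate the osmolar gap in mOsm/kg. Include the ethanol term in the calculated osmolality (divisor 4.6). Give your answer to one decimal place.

Calculated osmolality = 2·Na + glucose/18 + BUN/2.8 + ethanol/4.6
= 2·144 + 88/18 + 6/2.8 + 195/4.6
= 288 + 4.89 + 2.14 + 42.39
= 337.42 mOsm/kg ≈ 337.4 mOsm/kg
Osmolar gap = measured − calculated = 344 − 337.4 = 6.6 mOsm/kg

6.6 mOsm/kg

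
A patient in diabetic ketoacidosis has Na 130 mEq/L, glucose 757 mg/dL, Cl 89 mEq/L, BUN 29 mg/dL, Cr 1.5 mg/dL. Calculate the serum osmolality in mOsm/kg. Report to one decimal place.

312.4 mOsm/kg

Calculated osmolality = 2·Na + glucose/18 + BUN/2.8
= 2·130 + 757/18 + 29/2.8
= 260 + 42.06 + 10.36
= 312.42 mOsm/kg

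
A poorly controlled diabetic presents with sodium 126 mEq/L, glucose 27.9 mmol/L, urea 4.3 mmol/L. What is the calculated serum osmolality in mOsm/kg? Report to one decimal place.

Calculated osmolality = 2·Na + glucose + urea
= 2·126 + 27.9 + 4.3
= 252 + 27.90 + 4.30
= 284.2 mOsm/kg

284.2 mOsm/kg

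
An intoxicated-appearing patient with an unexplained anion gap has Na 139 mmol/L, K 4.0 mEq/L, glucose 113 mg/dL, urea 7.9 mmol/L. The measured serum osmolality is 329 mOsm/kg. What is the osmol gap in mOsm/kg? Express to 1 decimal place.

36.8 mOsm/kg

Calculated osmolality = 2·Na + glucose/18 + urea
= 2·139 + 113/18 + 7.9
= 278 + 6.28 + 7.90
= 292.18 mOsm/kg ≈ 292.2 mOsm/kg
Osmolar gap = measured − calculated = 329 − 292.2 = 36.8 mOsm/kg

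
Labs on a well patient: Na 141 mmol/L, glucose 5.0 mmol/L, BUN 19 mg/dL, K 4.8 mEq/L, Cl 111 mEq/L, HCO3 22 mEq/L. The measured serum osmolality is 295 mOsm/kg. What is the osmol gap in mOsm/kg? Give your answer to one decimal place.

1.2 mOsm/kg

Calculated osmolality = 2·Na + glucose + BUN/2.8
= 2·141 + 5 + 19/2.8
= 282 + 5 + 6.79
= 293.79 mOsm/kg ≈ 293.8 mOsm/kg
Osmolar gap = measured − calculated = 295 − 293.8 = 1.2 mOsm/kg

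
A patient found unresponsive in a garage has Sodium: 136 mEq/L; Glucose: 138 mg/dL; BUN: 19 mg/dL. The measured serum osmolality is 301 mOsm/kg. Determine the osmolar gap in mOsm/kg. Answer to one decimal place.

14.5 mOsm/kg

Calculated osmolality = 2·Na + glucose/18 + BUN/2.8
= 2·136 + 138/18 + 19/2.8
= 272 + 7.67 + 6.79
= 286.46 mOsm/kg ≈ 286.5 mOsm/kg
Osmolar gap = measured − calculated = 301 − 286.5 = 14.5 mOsm/kg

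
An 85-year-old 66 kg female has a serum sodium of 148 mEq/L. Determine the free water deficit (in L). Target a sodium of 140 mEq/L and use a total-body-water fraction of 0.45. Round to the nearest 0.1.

1.7 L

TBW = 0.45 · 66 = 29.7 L
Free water deficit = TBW · (Na/140 − 1)
= 29.7 · (148/140 − 1)
= 29.7 · 0.0571
= 1.7 L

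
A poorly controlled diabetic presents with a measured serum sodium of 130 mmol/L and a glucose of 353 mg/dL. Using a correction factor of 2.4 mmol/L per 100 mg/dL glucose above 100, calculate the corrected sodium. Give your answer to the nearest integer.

136 mmol/L

Corrected Na = measured Na + 2.4 · (glucose − 100)/100
= 130 + 2.4 · (353 − 100)/100
= 130 + 6.1
= 136.1 mmol/L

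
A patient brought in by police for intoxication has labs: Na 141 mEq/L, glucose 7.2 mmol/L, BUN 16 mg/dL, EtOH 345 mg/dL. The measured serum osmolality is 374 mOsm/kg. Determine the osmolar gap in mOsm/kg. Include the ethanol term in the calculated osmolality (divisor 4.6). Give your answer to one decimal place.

Calculated osmolality = 2·Na + glucose + BUN/2.8 + ethanol/4.6
= 2·141 + 7.2 + 16/2.8 + 345/4.6
= 282 + 7.20 + 5.71 + 75
= 369.91 mOsm/kg ≈ 369.9 mOsm/kg
Osmolar gap = measured − calculated = 374 − 369.9 = 4.1 mOsm/kg

4.1 mOsm/kg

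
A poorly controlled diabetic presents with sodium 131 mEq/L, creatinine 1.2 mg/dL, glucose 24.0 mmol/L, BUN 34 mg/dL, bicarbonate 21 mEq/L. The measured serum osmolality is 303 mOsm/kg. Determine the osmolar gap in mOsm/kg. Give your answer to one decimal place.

Calculated osmolality = 2·Na + glucose + BUN/2.8
= 2·131 + 24 + 34/2.8
= 262 + 24 + 12.14
= 298.14 mOsm/kg ≈ 298.1 mOsm/kg
Osmolar gap = measured − calculated = 303 − 298.1 = 4.9 mOsm/kg

4.9 mOsm/kg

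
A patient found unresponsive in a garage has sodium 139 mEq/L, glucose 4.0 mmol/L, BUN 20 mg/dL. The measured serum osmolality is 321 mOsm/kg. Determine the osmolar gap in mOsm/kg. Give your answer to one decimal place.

Calculated osmolality = 2·Na + glucose + BUN/2.8
= 2·139 + 4 + 20/2.8
= 278 + 4 + 7.14
= 289.14 mOsm/kg ≈ 289.1 mOsm/kg
Osmolar gap = measured − calculated = 321 − 289.1 = 31.9 mOsm/kg

31.9 mOsm/kg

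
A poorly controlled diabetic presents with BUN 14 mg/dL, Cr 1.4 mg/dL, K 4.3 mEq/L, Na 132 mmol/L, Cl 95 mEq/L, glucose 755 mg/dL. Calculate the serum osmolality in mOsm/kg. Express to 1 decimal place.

310.9 mOsm/kg

Calculated osmolality = 2·Na + glucose/18 + BUN/2.8
= 2·132 + 755/18 + 14/2.8
= 264 + 41.94 + 5
= 310.94 mOsm/kg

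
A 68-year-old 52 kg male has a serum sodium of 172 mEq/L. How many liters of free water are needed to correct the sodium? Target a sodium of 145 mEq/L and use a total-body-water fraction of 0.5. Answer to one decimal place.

4.8 L

TBW = 0.5 · 52 = 26 L
Free water deficit = TBW · (Na/145 − 1)
= 26 · (172/145 − 1)
= 26 · 0.1862
= 4.84 L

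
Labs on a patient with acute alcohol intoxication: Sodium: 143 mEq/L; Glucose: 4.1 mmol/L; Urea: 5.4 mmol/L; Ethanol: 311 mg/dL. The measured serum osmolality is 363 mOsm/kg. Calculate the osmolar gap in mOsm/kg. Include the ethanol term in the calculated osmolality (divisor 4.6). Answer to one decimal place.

-0.1 mOsm/kg

Calculated osmolality = 2·Na + glucose + urea + ethanol/4.6
= 2·143 + 4.1 + 5.4 + 311/4.6
= 286 + 4.10 + 5.40 + 67.61
= 363.11 mOsm/kg ≈ 363.1 mOsm/kg
Osmolar gap = measured − calculated = 363 − 363.1 = -0.1 mOsm/kg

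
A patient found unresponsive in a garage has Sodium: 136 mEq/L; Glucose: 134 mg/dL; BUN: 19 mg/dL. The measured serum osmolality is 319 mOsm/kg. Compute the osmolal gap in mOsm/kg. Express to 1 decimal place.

Calculated osmolality = 2·Na + glucose/18 + BUN/2.8
= 2·136 + 134/18 + 19/2.8
= 272 + 7.44 + 6.79
= 286.23 mOsm/kg ≈ 286.2 mOsm/kg
Osmolar gap = measured − calculated = 319 − 286.2 = 32.8 mOsm/kg

32.8 mOsm/kg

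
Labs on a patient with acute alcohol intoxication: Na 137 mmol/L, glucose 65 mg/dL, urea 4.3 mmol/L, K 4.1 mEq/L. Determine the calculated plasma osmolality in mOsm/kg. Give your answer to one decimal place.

Calculated osmolality = 2·Na + glucose/18 + urea
= 2·137 + 65/18 + 4.3
= 274 + 3.61 + 4.30
= 281.91 mOsm/kg

281.9 mOsm/kg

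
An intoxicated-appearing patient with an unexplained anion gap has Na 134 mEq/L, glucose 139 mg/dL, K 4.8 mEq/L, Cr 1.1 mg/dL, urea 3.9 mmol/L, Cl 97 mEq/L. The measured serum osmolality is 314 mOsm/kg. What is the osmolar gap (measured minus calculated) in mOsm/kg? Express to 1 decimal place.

Calculated osmolality = 2·Na + glucose/18 + urea
= 2·134 + 139/18 + 3.9
= 268 + 7.72 + 3.90
= 279.62 mOsm/kg ≈ 279.6 mOsm/kg
Osmolar gap = measured − calculated = 314 − 279.6 = 34.4 mOsm/kg

34.4 mOsm/kg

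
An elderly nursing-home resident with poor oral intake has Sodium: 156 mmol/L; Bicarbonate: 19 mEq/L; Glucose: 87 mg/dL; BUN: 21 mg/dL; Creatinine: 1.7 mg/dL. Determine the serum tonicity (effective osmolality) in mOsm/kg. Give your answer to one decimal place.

Effective osmolality excludes urea (freely permeant across cell membranes):
2·Na + glucose/18
= 2·156 + 87/18
= 312 + 4.83
= 316.83 mOsm/kg

316.8 mOsm/kg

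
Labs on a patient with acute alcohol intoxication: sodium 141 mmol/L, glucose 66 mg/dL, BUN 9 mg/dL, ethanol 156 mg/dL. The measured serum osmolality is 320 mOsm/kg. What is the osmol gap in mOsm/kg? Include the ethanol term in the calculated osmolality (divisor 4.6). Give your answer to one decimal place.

-2.8 mOsm/kg

Calculated osmolality = 2·Na + glucose/18 + BUN/2.8 + ethanol/4.6
= 2·141 + 66/18 + 9/2.8 + 156/4.6
= 282 + 3.67 + 3.21 + 33.91
= 322.79 mOsm/kg ≈ 322.8 mOsm/kg
Osmolar gap = measured − calculated = 320 − 322.8 = -2.8 mOsm/kg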